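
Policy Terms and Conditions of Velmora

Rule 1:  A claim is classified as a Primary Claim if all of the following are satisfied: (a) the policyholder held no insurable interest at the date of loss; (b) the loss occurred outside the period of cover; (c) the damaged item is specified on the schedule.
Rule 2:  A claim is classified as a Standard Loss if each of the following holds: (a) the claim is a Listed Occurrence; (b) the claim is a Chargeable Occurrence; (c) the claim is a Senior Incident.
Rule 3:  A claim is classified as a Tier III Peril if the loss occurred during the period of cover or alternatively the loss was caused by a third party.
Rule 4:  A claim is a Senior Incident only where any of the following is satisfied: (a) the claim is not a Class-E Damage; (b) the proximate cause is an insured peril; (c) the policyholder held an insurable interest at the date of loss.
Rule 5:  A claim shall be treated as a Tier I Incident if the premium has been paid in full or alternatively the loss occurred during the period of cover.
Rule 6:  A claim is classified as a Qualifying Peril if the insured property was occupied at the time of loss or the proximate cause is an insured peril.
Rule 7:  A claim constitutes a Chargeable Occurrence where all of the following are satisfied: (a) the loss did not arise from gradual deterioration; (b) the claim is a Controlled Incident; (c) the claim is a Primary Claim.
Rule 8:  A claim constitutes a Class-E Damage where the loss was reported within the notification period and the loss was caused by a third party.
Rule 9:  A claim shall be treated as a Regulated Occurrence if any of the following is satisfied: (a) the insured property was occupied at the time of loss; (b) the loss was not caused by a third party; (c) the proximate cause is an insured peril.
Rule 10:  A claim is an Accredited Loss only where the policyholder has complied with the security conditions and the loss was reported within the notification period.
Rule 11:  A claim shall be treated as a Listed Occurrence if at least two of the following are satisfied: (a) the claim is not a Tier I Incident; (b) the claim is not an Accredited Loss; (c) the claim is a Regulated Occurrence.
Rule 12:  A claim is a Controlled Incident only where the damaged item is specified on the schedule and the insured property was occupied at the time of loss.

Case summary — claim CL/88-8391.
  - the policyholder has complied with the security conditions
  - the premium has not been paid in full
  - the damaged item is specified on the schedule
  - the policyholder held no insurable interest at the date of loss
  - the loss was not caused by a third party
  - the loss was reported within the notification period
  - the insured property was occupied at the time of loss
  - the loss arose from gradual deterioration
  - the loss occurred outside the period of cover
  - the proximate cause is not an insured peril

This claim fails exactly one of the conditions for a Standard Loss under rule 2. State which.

Chargeable Occurrence

rule 5 — Tier I Incident: [the premium has been paid in full? no] OR [the loss occurred during the period of cover? no] → not satisfied.
rule 10 — Accredited Loss: [the policyholder has complied with the security conditions? yes] AND [the loss was reported within the notification period? yes] → satisfied.
rule 9 — Regulated Occurrence: [the insured property was occupied at the time of loss? yes] OR [the loss was not caused by a third party? yes] OR [the proximate cause is an insured peril? no] → satisfied.
rule 11 — Listed Occurrence: not a Tier I Incident (rule 5)? yes; not an Accredited Loss (rule 10)? no; Regulated Occurrence (rule 9)? yes — 2 of 3 hold (need ≥2) → satisfied.
rule 12 — Controlled Incident: [the damaged item is specified on the schedule? yes] AND [the insured property was occupied at the time of loss? yes] → satisfied.
rule 1 — Primary Claim: [the policyholder held no insurable interest at the date of loss? yes] AND [the loss occurred outside the period of cover? yes] AND [the damaged item is specified on the schedule? yes] → satisfied.
rule 7 — Chargeable Occurrence: [the loss did not arise from gradual deterioration? no] AND [Controlled Incident (rule 12)? yes] AND [Primary Claim (rule 1)? yes] → not satisfied.
rule 8 — Class-E Damage: [the loss was reported within the notification period? yes] AND [the loss was caused by a third party? no] → not satisfied.
rule 4 — Senior Incident: [not a Class-E Damage (rule 8)? yes] OR [the proximate cause is an insured peril? no] OR [the policyholder held an insurable interest at the date of loss? no] → satisfied.
rule 2 — Standard Loss: [Listed Occurrence (rule 11)? yes] AND [Chargeable Occurrence (rule 7)? no] AND [Senior Incident (rule 4)? yes] → not satisfied.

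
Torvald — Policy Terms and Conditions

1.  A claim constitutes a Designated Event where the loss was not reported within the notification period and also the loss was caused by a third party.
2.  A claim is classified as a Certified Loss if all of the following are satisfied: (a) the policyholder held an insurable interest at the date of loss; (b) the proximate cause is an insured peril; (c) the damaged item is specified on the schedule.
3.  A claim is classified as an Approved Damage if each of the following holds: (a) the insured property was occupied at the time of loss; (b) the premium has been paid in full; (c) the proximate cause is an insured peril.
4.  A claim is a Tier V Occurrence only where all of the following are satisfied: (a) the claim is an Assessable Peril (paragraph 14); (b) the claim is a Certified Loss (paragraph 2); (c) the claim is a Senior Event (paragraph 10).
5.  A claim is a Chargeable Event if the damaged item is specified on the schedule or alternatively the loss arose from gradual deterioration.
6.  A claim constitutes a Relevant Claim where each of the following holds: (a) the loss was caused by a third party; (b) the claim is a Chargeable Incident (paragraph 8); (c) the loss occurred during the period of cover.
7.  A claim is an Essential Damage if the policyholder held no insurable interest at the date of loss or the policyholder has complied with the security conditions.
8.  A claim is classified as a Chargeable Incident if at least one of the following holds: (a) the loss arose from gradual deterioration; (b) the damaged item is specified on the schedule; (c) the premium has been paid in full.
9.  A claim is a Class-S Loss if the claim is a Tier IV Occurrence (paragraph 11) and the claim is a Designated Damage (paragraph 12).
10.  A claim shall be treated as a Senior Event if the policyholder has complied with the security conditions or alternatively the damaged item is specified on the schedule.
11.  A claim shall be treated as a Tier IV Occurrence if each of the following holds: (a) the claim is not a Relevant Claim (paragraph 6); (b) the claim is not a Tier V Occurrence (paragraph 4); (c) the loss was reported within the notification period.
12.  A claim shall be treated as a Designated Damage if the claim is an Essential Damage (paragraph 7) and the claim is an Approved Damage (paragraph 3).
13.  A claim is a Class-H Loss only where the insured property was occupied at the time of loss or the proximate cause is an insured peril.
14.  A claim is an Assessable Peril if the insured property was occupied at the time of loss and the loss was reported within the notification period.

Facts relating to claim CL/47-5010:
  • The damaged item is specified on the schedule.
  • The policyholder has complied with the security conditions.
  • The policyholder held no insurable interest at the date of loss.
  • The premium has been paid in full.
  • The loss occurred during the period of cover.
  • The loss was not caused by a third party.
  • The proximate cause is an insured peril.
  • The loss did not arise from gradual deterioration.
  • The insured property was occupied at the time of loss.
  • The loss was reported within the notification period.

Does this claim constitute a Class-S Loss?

Yes

paragraph 8 — Chargeable Incident: [the loss arose from gradual deterioration? no] OR [the damaged item is specified on the schedule? yes] OR [the premium has been paid in full? yes] → satisfied.
paragraph 6 — Relevant Claim: [the loss was caused by a third party? no] AND [Chargeable Incident (paragraph 8)? yes] AND [the loss occurred during the period of cover? yes] → not satisfied.
paragraph 14 — Assessable Peril: [the insured property was occupied at the time of loss? yes] AND [the loss was reported within the notification period? yes] → satisfied.
paragraph 2 — Certified Loss: [the policyholder held an insurable interest at the date of loss? no] AND [the proximate cause is an insured peril? yes] AND [the damaged item is specified on the schedule? yes] → not satisfied.
paragraph 10 — Senior Event: [the policyholder has complied with the security conditions? yes] OR [the damaged item is specified on the schedule? yes] → satisfied.
paragraph 4 — Tier V Occurrence: [Assessable Peril (paragraph 14)? yes] AND [Certified Loss (paragraph 2)? no] AND [Senior Event (paragraph 10)? yes] → not satisfied.
paragraph 11 — Tier IV Occurrence: [not a Relevant Claim (paragraph 6)? yes] AND [not a Tier V Occurrence (paragraph 4)? yes] AND [the loss was reported within the notification period? yes] → satisfied.
paragraph 7 — Essential Damage: [the policyholder held no insurable interest at the date of loss? yes] OR [the policyholder has complied with the security conditions? yes] → satisfied.
paragraph 3 — Approved Damage: [the insured property was occupied at the time of loss? yes] AND [the premium has been paid in full? yes] AND [the proximate cause is an insured peril? yes] → satisfied.
paragraph 12 — Designated Damage: [Essential Damage (paragraph 7)? yes] AND [Approved Damage (paragraph 3)? yes] → satisfied.
paragraph 9 — Class-S Loss: [Tier IV Occurrence (paragraph 11)? yes] AND [Designated Damage (paragraph 12)? yes] → satisfied.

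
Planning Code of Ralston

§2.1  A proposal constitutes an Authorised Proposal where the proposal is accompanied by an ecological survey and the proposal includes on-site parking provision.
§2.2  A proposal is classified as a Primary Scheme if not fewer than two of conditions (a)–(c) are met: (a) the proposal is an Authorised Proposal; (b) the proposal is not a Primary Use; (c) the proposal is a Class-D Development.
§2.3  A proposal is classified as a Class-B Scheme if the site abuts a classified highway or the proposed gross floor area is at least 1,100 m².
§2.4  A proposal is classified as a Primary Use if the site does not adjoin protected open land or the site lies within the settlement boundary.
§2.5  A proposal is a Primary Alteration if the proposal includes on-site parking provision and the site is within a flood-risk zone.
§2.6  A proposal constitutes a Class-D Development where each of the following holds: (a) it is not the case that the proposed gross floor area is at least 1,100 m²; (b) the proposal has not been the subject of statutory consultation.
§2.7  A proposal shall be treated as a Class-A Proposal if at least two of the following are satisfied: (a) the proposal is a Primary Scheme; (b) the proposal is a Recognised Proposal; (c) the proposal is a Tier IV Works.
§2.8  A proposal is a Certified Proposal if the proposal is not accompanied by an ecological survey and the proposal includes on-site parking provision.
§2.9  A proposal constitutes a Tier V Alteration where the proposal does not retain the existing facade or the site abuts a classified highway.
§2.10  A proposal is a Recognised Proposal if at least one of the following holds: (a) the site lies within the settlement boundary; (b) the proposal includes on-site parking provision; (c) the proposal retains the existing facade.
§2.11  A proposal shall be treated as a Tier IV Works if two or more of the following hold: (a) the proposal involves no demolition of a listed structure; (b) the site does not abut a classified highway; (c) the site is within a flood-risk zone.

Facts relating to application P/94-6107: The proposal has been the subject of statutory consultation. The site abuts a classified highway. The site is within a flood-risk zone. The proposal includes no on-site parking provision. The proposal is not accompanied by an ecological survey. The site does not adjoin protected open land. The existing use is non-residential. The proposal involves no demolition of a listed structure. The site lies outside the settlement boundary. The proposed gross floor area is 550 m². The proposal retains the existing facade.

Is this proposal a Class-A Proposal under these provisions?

Under §2.1: the proposal is accompanied by an ecological survey? no; and the proposal includes on-site parking provision? no. So the proposal is not an Authorised Proposal.
Under §2.4: the site does not adjoin protected open land? yes; or the site lies within the settlement boundary? no. So the proposal is a Primary Use.
Under §2.6: proposed gross floor area: 550 m² ≥ 1,100 m²? no, so negated condition yes; and the proposal has not been the subject of statutory consultation? no. So the proposal is not a Class-D Development.
Under §2.2: Authorised Proposal (§2.1)? no; not a Primary Use (§2.4)? no; Class-D Development (§2.6)? no — 0 of 3 hold (need ≥2) → not satisfied.
Under §2.10: the site lies within the settlement boundary? no; or the proposal includes on-site parking provision? no; or the proposal retains the existing facade? yes. So the proposal is a Recognised Proposal.
Under §2.11: the proposal involves no demolition of a listed structure? yes; the site does not abut a classified highway? no; the site is within a flood-risk zone? yes — 2 of 3 hold (need ≥2) → satisfied.
Under §2.7: Primary Scheme (§2.2)? no; Recognised Proposal (§2.10)? yes; Tier IV Works (§2.11)? yes — 2 of 3 hold (need ≥2) → satisfied.

Yes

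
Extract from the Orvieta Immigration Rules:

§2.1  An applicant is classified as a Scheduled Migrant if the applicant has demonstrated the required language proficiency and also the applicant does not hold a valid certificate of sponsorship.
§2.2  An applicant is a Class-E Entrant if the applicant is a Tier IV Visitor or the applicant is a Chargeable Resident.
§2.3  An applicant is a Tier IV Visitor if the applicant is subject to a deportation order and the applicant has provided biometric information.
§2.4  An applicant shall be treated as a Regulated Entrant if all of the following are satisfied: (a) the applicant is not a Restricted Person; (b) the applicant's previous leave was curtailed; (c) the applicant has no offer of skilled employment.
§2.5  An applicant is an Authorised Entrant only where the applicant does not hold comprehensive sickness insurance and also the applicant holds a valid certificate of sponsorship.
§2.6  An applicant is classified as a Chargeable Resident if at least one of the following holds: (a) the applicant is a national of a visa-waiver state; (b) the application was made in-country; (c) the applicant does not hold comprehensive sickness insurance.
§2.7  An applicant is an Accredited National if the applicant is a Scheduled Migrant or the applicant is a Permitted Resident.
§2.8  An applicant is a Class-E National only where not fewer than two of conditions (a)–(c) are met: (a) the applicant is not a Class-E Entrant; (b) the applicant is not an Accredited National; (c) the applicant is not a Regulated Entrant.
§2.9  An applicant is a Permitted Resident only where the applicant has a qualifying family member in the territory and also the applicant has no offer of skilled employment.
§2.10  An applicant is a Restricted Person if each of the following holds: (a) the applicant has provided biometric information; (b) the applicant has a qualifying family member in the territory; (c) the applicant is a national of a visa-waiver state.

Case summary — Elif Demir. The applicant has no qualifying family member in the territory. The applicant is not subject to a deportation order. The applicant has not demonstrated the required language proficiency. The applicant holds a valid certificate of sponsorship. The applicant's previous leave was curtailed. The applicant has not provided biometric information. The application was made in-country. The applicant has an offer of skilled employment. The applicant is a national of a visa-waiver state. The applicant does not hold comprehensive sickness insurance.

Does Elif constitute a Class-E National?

Yes

§2.3 — Tier IV Visitor: [the applicant is subject to a deportation order? no] AND [the applicant has provided biometric information? no] → not satisfied.
§2.6 — Chargeable Resident: [the applicant is a national of a visa-waiver state? yes] OR [the application was made in-country? yes] OR [the applicant does not hold comprehensive sickness insurance? yes] → satisfied.
§2.2 — Class-E Entrant: [Tier IV Visitor (§2.3)? no] OR [Chargeable Resident (§2.6)? yes] → satisfied.
§2.1 — Scheduled Migrant: [the applicant has demonstrated the required language proficiency? no] AND [the applicant does not hold a valid certificate of sponsorship? no] → not satisfied.
§2.9 — Permitted Resident: [the applicant has a qualifying family member in the territory? no] AND [the applicant has no offer of skilled employment? no] → not satisfied.
§2.7 — Accredited National: [Scheduled Migrant (§2.1)? no] OR [Permitted Resident (§2.9)? no] → not satisfied.
§2.10 — Restricted Person: [the applicant has provided biometric information? no] AND [the applicant has a qualifying family member in the territory? no] AND [the applicant is a national of a visa-waiver state? yes] → not satisfied.
§2.4 — Regulated Entrant: [not a Restricted Person (§2.10)? yes] AND [the applicant's previous leave was curtailed? yes] AND [the applicant has no offer of skilled employment? no] → not satisfied.
§2.8 — Class-E National: not a Class-E Entrant (§2.2)? no; not an Accredited National (§2.7)? yes; not a Regulated Entrant (§2.4)? yes — 2 of 3 hold (need ≥2) → satisfied.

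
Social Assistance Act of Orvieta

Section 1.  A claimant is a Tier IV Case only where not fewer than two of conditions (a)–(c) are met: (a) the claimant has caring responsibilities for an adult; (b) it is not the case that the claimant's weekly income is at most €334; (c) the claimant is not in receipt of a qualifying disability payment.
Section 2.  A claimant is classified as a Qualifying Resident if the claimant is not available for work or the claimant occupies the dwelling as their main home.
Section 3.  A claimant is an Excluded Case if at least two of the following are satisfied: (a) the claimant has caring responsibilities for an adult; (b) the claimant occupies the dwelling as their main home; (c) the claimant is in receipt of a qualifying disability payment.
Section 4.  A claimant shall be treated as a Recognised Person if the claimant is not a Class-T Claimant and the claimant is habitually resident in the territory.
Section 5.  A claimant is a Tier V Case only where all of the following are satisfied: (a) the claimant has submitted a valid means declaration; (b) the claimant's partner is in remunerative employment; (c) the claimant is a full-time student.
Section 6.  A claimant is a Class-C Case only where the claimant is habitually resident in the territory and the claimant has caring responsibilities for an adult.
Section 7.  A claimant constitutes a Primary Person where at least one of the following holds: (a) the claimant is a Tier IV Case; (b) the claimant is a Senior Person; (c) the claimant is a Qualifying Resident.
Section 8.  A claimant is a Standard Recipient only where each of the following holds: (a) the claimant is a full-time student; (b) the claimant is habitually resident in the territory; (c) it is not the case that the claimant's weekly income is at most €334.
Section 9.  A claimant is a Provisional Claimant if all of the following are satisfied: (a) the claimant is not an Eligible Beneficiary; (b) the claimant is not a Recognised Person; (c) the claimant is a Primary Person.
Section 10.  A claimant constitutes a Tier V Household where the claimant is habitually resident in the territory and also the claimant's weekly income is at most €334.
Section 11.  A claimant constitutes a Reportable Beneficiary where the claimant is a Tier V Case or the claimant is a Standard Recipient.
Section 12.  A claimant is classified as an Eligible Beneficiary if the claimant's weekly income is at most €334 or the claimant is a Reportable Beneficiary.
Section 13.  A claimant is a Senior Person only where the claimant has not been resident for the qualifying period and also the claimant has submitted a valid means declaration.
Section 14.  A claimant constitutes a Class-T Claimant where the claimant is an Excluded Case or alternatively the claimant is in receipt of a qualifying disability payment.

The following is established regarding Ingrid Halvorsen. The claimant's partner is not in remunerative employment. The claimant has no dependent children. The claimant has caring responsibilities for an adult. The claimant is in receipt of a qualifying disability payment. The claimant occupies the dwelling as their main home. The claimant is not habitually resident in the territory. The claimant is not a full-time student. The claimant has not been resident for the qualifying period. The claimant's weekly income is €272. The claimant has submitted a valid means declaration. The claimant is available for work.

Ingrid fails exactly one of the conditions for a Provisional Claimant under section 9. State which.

section 5 — Tier V Case: [the claimant has submitted a valid means declaration? yes] AND [the claimant's partner is in remunerative employment? no] AND [the claimant is a full-time student? no] → not satisfied.
section 8 — Standard Recipient: [the claimant is a full-time student? no] AND [the claimant is habitually resident in the territory? no] AND [claimant's weekly income: €272 ≤ €334? yes, so negated condition no] → not satisfied.
section 11 — Reportable Beneficiary: [Tier V Case (section 5)? no] OR [Standard Recipient (section 8)? no] → not satisfied.
section 12 — Eligible Beneficiary: [claimant's weekly income: €272 ≤ €334? yes] OR [Reportable Beneficiary (section 11)? no] → satisfied.
section 3 — Excluded Case: the claimant has caring responsibilities for an adult? yes; the claimant occupies the dwelling as their main home? yes; the claimant is in receipt of a qualifying disability payment? yes — 3 of 3 hold (need ≥2) → satisfied.
section 14 — Class-T Claimant: [Excluded Case (section 3)? yes] OR [the claimant is in receipt of a qualifying disability payment? yes] → satisfied.
section 4 — Recognised Person: [not a Class-T Claimant (section 14)? no] AND [the claimant is habitually resident in the territory? no] → not satisfied.
section 1 — Tier IV Case: the claimant has caring responsibilities for an adult? yes; claimant's weekly income: €272 ≤ €334? yes, so negated condition no; the claimant is not in receipt of a qualifying disability payment? no — 1 of 3 hold (need ≥2) → not satisfied.
section 13 — Senior Person: [the claimant has not been resident for the qualifying period? yes] AND [the claimant has submitted a valid means declaration? yes] → satisfied.
section 2 — Qualifying Resident: [the claimant is not available for work? no] OR [the claimant occupies the dwelling as their main home? yes] → satisfied.
section 7 — Primary Person: [Tier IV Case (section 1)? no] OR [Senior Person (section 13)? yes] OR [Qualifying Resident (section 2)? yes] → satisfied.
section 9 — Provisional Claimant: [not an Eligible Beneficiary (section 12)? no] AND [not a Recognised Person (section 4)? yes] AND [Primary Person (section 7)? yes] → not satisfied.

Eligible Beneficiary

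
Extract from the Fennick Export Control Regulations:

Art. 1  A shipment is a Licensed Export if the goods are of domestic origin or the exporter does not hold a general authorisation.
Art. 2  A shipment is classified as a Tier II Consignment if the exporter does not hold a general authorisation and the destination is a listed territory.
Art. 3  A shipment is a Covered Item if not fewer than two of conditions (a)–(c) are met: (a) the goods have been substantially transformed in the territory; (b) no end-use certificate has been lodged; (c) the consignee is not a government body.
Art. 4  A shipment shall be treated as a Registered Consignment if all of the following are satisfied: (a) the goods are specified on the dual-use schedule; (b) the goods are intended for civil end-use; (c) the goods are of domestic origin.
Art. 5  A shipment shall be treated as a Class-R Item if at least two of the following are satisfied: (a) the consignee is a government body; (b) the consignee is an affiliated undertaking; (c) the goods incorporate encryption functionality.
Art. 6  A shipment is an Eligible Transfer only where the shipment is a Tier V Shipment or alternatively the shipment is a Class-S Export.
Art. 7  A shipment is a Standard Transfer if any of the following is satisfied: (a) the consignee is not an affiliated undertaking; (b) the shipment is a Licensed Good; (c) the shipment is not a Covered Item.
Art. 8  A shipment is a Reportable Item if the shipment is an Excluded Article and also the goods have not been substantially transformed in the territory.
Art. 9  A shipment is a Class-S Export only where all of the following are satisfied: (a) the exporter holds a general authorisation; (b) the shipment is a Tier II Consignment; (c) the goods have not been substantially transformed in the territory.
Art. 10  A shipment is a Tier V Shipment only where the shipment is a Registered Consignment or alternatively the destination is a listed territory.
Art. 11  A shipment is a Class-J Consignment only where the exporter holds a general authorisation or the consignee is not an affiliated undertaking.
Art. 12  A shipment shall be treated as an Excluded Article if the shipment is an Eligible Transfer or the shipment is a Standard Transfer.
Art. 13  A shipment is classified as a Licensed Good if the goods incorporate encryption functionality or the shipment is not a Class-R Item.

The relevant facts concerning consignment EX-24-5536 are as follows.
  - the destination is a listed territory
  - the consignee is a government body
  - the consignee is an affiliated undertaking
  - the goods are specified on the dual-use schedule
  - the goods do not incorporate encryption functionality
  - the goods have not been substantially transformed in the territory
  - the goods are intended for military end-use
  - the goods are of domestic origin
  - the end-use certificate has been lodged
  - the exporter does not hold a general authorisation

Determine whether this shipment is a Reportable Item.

Yes

article 4 — Registered Consignment: [the goods are specified on the dual-use schedule? yes] AND [the goods are intended for civil end-use? no] AND [the goods are of domestic origin? yes] → not satisfied.
article 10 — Tier V Shipment: [Registered Consignment (article 4)? no] OR [the destination is a listed territory? yes] → satisfied.
article 2 — Tier II Consignment: [the exporter does not hold a general authorisation? yes] AND [the destination is a listed territory? yes] → satisfied.
article 9 — Class-S Export: [the exporter holds a general authorisation? no] AND [Tier II Consignment (article 2)? yes] AND [the goods have not been substantially transformed in the territory? yes] → not satisfied.
article 6 — Eligible Transfer: [Tier V Shipment (article 10)? yes] OR [Class-S Export (article 9)? no] → satisfied.
article 5 — Class-R Item: the consignee is a government body? yes; the consignee is an affiliated undertaking? yes; the goods incorporate encryption functionality? no — 2 of 3 hold (need ≥2) → satisfied.
article 13 — Licensed Good: [the goods incorporate encryption functionality? no] OR [not a Class-R Item (article 5)? no] → not satisfied.
article 3 — Covered Item: the goods have been substantially transformed in the territory? no; no end-use certificate has been lodged? no; the consignee is not a government body? no — 0 of 3 hold (need ≥2) → not satisfied.
article 7 — Standard Transfer: [the consignee is not an affiliated undertaking? no] OR [Licensed Good (article 13)? no] OR [not a Covered Item (article 3)? yes] → satisfied.
article 12 — Excluded Article: [Eligible Transfer (article 6)? yes] OR [Standard Transfer (article 7)? yes] → satisfied.
article 8 — Reportable Item: [Excluded Article (article 12)? yes] AND [the goods have not been substantially transformed in the territory? yes] → satisfied.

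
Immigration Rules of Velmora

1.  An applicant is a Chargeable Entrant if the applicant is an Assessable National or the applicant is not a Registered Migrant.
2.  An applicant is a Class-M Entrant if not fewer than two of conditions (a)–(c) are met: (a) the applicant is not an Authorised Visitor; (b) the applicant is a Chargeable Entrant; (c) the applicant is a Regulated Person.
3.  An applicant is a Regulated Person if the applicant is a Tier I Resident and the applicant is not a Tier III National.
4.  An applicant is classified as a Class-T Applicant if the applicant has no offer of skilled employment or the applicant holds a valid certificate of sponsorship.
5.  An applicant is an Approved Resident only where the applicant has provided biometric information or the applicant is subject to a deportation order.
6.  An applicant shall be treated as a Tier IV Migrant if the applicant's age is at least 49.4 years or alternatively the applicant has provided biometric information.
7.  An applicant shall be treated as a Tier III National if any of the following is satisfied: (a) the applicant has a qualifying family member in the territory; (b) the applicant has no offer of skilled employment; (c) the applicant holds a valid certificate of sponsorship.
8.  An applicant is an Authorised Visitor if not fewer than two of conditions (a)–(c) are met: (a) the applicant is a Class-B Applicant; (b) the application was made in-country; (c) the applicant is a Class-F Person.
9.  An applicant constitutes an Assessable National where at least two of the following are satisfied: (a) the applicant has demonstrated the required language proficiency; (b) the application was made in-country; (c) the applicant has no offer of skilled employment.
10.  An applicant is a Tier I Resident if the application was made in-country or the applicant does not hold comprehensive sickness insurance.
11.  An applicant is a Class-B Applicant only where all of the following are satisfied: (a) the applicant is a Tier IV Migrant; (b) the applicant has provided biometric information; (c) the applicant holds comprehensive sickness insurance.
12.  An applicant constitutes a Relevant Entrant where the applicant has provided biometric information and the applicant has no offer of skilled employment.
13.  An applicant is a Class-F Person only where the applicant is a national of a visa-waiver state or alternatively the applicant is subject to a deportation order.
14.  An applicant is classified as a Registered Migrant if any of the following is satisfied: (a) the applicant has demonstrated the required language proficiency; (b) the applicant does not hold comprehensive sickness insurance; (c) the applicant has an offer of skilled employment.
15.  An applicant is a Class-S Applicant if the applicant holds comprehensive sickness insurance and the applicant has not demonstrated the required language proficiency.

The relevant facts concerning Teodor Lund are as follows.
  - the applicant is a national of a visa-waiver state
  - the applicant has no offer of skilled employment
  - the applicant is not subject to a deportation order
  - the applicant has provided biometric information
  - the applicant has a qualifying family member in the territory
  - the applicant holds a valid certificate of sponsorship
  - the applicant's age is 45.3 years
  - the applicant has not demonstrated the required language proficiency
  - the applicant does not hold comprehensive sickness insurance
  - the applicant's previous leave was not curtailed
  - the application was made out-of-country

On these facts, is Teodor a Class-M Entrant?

paragraph 6 — Tier IV Migrant: [applicant's age: 45.3 years ≥ 49.4 years? no] OR [the applicant has provided biometric information? yes] → satisfied.
paragraph 11 — Class-B Applicant: [Tier IV Migrant (paragraph 6)? yes] AND [the applicant has provided biometric information? yes] AND [the applicant holds comprehensive sickness insurance? no] → not satisfied.
paragraph 13 — Class-F Person: [the applicant is a national of a visa-waiver state? yes] OR [the applicant is subject to a deportation order? no] → satisfied.
paragraph 8 — Authorised Visitor: Class-B Applicant (paragraph 11)? no; the application was made in-country? no; Class-F Person (paragraph 13)? yes — 1 of 3 hold (need ≥2) → not satisfied.
paragraph 9 — Assessable National: the applicant has demonstrated the required language proficiency? no; the application was made in-country? no; the applicant has no offer of skilled employment? yes — 1 of 3 hold (need ≥2) → not satisfied.
paragraph 14 — Registered Migrant: [the applicant has demonstrated the required language proficiency? no] OR [the applicant does not hold comprehensive sickness insurance? yes] OR [the applicant has an offer of skilled employment? no] → satisfied.
paragraph 1 — Chargeable Entrant: [Assessable National (paragraph 9)? no] OR [not a Registered Migrant (paragraph 14)? no] → not satisfied.
paragraph 10 — Tier I Resident: [the application was made in-country? no] OR [the applicant does not hold comprehensive sickness insurance? yes] → satisfied.
paragraph 7 — Tier III National: [the applicant has a qualifying family member in the territory? yes] OR [the applicant has no offer of skilled employment? yes] OR [the applicant holds a valid certificate of sponsorship? yes] → satisfied.
paragraph 3 — Regulated Person: [Tier I Resident (paragraph 10)? yes] AND [not a Tier III National (paragraph 7)? no] → not satisfied.
paragraph 2 — Class-M Entrant: not an Authorised Visitor (paragraph 8)? yes; Chargeable Entrant (paragraph 1)? no; Regulated Person (paragraph 3)? no — 1 of 3 hold (need ≥2) → not satisfied.

No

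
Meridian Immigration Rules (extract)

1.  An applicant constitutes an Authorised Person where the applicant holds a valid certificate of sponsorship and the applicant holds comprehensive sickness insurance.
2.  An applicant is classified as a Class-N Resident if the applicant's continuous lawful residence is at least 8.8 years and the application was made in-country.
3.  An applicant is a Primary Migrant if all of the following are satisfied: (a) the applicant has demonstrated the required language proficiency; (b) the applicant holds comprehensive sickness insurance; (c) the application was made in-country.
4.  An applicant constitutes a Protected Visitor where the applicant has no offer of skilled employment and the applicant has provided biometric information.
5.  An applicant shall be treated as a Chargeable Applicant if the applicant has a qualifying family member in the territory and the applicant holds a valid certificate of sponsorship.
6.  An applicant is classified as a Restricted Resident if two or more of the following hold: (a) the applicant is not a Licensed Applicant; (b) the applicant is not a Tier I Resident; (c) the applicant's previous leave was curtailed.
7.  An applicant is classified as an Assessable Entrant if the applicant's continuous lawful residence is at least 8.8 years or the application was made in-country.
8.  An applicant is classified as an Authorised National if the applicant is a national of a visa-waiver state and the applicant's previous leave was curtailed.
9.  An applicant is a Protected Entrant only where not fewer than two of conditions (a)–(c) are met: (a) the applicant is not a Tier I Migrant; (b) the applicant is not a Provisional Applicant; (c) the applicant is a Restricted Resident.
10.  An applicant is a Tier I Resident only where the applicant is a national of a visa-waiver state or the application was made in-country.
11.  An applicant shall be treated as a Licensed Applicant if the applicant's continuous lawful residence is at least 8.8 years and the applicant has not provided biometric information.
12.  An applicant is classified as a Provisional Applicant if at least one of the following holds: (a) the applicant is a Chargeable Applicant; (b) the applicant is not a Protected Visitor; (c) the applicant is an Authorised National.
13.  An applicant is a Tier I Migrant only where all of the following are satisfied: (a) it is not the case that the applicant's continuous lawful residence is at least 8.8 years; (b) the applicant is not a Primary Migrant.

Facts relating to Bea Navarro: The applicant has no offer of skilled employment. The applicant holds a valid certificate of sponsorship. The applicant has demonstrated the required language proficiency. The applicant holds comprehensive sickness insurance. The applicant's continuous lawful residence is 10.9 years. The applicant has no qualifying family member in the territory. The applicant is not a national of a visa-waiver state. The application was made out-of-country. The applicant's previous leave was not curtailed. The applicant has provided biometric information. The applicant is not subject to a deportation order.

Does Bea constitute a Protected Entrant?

Yes

Under paragraph 3: the applicant has demonstrated the required language proficiency? yes; and the applicant holds comprehensive sickness insurance? yes; and the application was made in-country? no. So the applicant is not a Primary Migrant.
Under paragraph 13: applicant's continuous lawful residence: 10.9 years ≥ 8.8 years? yes, so negated condition no; and not a Primary Migrant (paragraph 3)? yes. So the applicant is not a Tier I Migrant.
Under paragraph 5: the applicant has a qualifying family member in the territory? no; and the applicant holds a valid certificate of sponsorship? yes. So the applicant is not a Chargeable Applicant.
Under paragraph 4: the applicant has no offer of skilled employment? yes; and the applicant has provided biometric information? yes. So the applicant is a Protected Visitor.
Under paragraph 8: the applicant is a national of a visa-waiver state? no; and the applicant's previous leave was curtailed? no. So the applicant is not an Authorised National.
Under paragraph 12: Chargeable Applicant (paragraph 5)? no; or not a Protected Visitor (paragraph 4)? no; or Authorised National (paragraph 8)? no. So the applicant is not a Provisional Applicant.
Under paragraph 11: applicant's continuous lawful residence: 10.9 years ≥ 8.8 years? yes; and the applicant has not provided biometric information? no. So the applicant is not a Licensed Applicant.
Under paragraph 10: the applicant is a national of a visa-waiver state? no; or the application was made in-country? no. So the applicant is not a Tier I Resident.
Under paragraph 6: not a Licensed Applicant (paragraph 11)? yes; not a Tier I Resident (paragraph 10)? yes; the applicant's previous leave was curtailed? no — 2 of 3 hold (need ≥2) → satisfied.
Under paragraph 9: not a Tier I Migrant (paragraph 13)? yes; not a Provisional Applicant (paragraph 12)? yes; Restricted Resident (paragraph 6)? yes — 3 of 3 hold (need ≥2) → satisfied.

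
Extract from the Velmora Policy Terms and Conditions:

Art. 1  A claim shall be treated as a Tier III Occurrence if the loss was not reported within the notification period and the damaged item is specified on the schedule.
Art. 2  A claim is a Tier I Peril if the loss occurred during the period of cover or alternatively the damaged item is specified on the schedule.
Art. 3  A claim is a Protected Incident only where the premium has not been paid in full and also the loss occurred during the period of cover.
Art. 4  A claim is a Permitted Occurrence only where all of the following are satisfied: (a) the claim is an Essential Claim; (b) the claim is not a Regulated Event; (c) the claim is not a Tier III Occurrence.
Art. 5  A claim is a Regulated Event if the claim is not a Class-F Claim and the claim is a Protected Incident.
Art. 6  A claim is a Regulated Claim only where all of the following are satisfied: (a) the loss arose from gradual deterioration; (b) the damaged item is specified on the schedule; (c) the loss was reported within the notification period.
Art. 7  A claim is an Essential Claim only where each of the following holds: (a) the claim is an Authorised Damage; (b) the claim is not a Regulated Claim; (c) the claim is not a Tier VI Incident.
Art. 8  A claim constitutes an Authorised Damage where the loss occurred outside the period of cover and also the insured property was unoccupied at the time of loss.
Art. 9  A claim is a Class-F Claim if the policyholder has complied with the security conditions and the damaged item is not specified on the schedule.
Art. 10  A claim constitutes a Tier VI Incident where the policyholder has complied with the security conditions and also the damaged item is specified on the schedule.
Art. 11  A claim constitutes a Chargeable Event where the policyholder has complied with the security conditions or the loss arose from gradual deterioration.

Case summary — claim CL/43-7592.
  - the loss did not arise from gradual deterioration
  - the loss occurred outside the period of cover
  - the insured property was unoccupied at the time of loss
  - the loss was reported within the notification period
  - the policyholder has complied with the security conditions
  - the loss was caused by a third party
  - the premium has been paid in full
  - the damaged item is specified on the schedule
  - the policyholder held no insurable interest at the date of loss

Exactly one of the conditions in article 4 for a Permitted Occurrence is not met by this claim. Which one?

Under article 8: the loss occurred outside the period of cover? yes; and the insured property was unoccupied at the time of loss? yes. So the claim is an Authorised Damage.
Under article 6: the loss arose from gradual deterioration? no; and the damaged item is specified on the schedule? yes; and the loss was reported within the notification period? yes. So the claim is not a Regulated Claim.
Under article 10: the policyholder has complied with the security conditions? yes; and the damaged item is specified on the schedule? yes. So the claim is a Tier VI Incident.
Under article 7: Authorised Damage (article 8)? yes; and not a Regulated Claim (article 6)? yes; and not a Tier VI Incident (article 10)? no. So the claim is not an Essential Claim.
Under article 9: the policyholder has complied with the security conditions? yes; and the damaged item is not specified on the schedule? no. So the claim is not a Class-F Claim.
Under article 3: the premium has not been paid in full? no; and the loss occurred during the period of cover? no. So the claim is not a Protected Incident.
Under article 5: not a Class-F Claim (article 9)? yes; and Protected Incident (article 3)? no. So the claim is not a Regulated Event.
Under article 1: the loss was not reported within the notification period? no; and the damaged item is specified on the schedule? yes. So the claim is not a Tier III Occurrence.
Under article 4: Essential Claim (article 7)? no; and not a Regulated Event (article 5)? yes; and not a Tier III Occurrence (article 1)? yes. So the claim is not a Permitted Occurrence.

Essential Claim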